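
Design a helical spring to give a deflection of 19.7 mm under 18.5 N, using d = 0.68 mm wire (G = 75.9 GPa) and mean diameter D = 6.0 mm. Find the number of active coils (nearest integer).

Required rate k = F/δ = 18.5/19.7 = 0.93909 N/mm
N_a = Gd⁴/(8D³k) = (75.9×10³ × 0.68⁴)/(8 × 6.0³ × 0.93909)
    = 16228.5 / 1622.74 = 10 → 10 coils

10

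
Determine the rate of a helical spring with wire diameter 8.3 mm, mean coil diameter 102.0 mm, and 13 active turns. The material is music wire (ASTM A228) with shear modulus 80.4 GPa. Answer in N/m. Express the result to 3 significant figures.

k = Gd⁴/(8D³N_a) = (80.4×10³ × 8.3⁴) / (8 × 102.0³ × 13)
  = 3.81565e+08 / 1.10366e+08 = 3.4573 N/mm = 3457.3 N/m

3460 N/m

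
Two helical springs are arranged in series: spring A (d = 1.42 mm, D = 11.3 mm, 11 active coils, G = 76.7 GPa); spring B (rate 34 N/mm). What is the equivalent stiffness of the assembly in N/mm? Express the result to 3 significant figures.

2.29 N/mm

k_A = Gd⁴/(8D³N_a) = (76.7×10³)(1.42⁴)/(8·11.3³·11) = 2.456 N/mm
Series: 1/k_eq = 1/2.456 + 1/34 = 0.43658; k_eq = 2.2906 N/mm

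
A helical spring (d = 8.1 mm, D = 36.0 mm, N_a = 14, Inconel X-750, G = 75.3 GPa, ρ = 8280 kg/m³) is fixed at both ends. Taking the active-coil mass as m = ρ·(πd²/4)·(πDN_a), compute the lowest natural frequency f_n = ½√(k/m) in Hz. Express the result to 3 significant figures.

152 Hz

k = Gd⁴/(8D³N_a) = (75.3×10³)(8.1⁴)/(8·36.0³·14) = 62.031 N/mm = 62031 N/m
Wire length L = πDN_a = π·36.0·14 = 1583.4 mm
m = ρ·(πd²/4)·L = 8280 × 51.53×10⁻⁶ m² × 1.5834 m = 0.67557 kg
f_n = ½√(k/m) = 0.5·√(62031/0.67557) = 0.5·√(91820) = 151.51 Hz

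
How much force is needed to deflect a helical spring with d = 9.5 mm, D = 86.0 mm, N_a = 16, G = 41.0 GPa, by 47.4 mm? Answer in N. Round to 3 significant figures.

k = Gd⁴/(8D³N_a) = (41.0×10³)(9.5⁴)/(8·86.0³·16) = 4.1018 N/mm
F = k·δ = 4.1018 × 47.4 = 194.42 N

194 N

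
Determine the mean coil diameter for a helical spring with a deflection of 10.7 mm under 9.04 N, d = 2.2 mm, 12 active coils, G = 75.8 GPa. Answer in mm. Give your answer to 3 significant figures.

28.0 mm

Required rate k = F/δ = 9.04/10.7 = 0.84486 N/mm
D = (Gd⁴/(8N_a·k))^(1/3) = (75.8×10³·2.2⁴/(8·12·0.84486))^(1/3)
  = (21892.9)^(1/3) = 27.9749 mm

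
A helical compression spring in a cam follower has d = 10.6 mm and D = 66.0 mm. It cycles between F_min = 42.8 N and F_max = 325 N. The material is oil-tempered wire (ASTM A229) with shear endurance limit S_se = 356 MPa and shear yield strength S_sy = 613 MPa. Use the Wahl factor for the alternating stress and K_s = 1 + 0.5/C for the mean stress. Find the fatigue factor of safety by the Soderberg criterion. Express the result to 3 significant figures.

C = D/d = 66.0/10.6 = 6.2264; K_W = (4C−1)/(4C−4)+0.615/C = 1.2423; K_s = 1+0.5/C = 1.0803
F_a = (F_max−F_min)/2 = 141.1 N; F_m = (F_max+F_min)/2 = 183.9 N
τ_a = K_W·8F_aD/(πd³) = 1.2423 × 19.911 = 24.735 MPa
τ_m = K_s·8F_mD/(πd³) = 1.0803 × 25.951 = 28.035 MPa
Soderberg: 1/n_f = τ_a/S_se + τ_m/S_sy = 24.735/356 + 28.035/613 = 0.06948 + 0.04573 = 0.11521
n_f = 1/0.11521 = 8.68

8.68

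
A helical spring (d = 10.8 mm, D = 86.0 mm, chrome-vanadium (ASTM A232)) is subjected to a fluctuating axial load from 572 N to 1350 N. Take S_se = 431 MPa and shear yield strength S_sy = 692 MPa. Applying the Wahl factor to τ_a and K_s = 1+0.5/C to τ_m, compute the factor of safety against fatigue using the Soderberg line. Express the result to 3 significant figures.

2.26

C = D/d = 86.0/10.8 = 7.9630; K_W = (4C−1)/(4C−4)+0.615/C = 1.1849; K_s = 1+0.5/C = 1.0628
F_a = (F_max−F_min)/2 = 389 N; F_m = (F_max+F_min)/2 = 961 N
τ_a = K_W·8F_aD/(πd³) = 1.1849 × 67.626 = 80.134 MPa
τ_m = K_s·8F_mD/(πd³) = 1.0628 × 167.07 = 177.56 MPa
Soderberg: 1/n_f = τ_a/S_se + τ_m/S_sy = 80.134/431 + 177.56/692 = 0.18593 + 0.25659 = 0.44251
n_f = 1/0.44251 = 2.26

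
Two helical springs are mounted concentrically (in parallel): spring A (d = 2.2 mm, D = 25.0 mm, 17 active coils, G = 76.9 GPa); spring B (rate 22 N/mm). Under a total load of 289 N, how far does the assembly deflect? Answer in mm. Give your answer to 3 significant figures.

12.6 mm

k_A = Gd⁴/(8D³N_a) = (76.9×10³)(2.2⁴)/(8·25.0³·17) = 0.84773 N/mm
Parallel: k_eq = 0.84773 + 22 = 22.848 N/mm
δ = F/k_eq = 289/22.848 = 12.649 mm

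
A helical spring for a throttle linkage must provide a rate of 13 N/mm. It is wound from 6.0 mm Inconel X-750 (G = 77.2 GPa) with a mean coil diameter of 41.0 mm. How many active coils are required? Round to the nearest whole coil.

14

N_a = Gd⁴/(8D³k) = (77.2×10³ × 6.0⁴)/(8 × 41.0³ × 13)
    = 1.00051e+08 / 7.16778e+06 = 13.96 → 14 coils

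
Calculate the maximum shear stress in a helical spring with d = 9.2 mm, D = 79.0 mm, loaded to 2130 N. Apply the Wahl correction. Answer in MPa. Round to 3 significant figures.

Spring index C = D/d = 79.0/9.2 = 8.5870
K_W = (4C−1)/(4C−4) + 0.615/C = 33.348/30.348 + 0.0716 = 1.1705
τ₀ = 8FD/(πd³) = 8·2130·79.0/(π·9.2³) = 1.34616e+06/2446.3 = 550.28 MPa
τ_max = K·τ₀ = 1.1705 × 550.28 = 644.09 MPa

644 MPa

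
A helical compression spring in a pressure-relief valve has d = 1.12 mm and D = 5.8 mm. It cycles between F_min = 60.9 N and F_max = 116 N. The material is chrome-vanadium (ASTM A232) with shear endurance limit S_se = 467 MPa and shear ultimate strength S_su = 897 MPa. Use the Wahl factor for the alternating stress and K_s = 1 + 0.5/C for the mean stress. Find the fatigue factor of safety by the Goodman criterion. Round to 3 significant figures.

0.515

C = D/d = 5.8/1.12 = 5.1786; K_W = (4C−1)/(4C−4)+0.615/C = 1.2982; K_s = 1+0.5/C = 1.0966
F_a = (F_max−F_min)/2 = 27.55 N; F_m = (F_max+F_min)/2 = 88.45 N
τ_a = K_W·8F_aD/(πd³) = 1.2982 × 289.62 = 376 MPa
τ_m = K_s·8F_mD/(πd³) = 1.0966 × 929.85 = 1019.6 MPa
Goodman: 1/n_f = τ_a/S_se + τ_m/S_su = 376/467 + 1019.6/897 = 0.80515 + 1.13671 = 1.9419
n_f = 1/1.9419 = 0.515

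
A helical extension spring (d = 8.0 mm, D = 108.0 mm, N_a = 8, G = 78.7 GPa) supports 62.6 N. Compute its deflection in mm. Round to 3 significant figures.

15.7 mm

k = Gd⁴/(8D³N_a) = (78.7×10³)(8.0⁴)/(8·108.0³·8) = 3.9984 N/mm
δ = F/k = 62.6 / 3.9984 = 15.656 mm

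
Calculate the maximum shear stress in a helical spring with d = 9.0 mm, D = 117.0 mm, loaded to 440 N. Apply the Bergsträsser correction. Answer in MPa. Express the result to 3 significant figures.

198 MPa

Spring index C = D/d = 117.0/9.0 = 13.0000
K_B = (4C+2)/(4C−3) = 54.000/49.000 = 1.1020
τ₀ = 8FD/(πd³) = 8·440·117.0/(π·9.0³) = 411840/2290.2 = 179.83 MPa
τ_max = K·τ₀ = 1.1020 × 179.83 = 198.17 MPa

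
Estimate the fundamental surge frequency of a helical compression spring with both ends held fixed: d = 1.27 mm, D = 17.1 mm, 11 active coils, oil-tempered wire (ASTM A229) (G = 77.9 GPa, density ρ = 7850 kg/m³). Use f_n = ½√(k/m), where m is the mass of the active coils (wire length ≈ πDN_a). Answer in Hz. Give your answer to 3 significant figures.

k = Gd⁴/(8D³N_a) = (77.9×10³)(1.27⁴)/(8·17.1³·11) = 0.46055 N/mm = 460.55 N/m
Wire length L = πDN_a = π·17.1·11 = 590.93 mm
m = ρ·(πd²/4)·L = 7850 × 1.2668×10⁻⁶ m² × 0.59093 m = 0.0058763 kg
f_n = ½√(k/m) = 0.5·√(460.55/0.0058763) = 0.5·√(78375) = 139.98 Hz

140 Hz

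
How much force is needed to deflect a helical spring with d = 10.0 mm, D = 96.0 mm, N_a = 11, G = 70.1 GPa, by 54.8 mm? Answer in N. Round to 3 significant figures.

493 N

k = Gd⁴/(8D³N_a) = (70.1×10³)(10.0⁴)/(8·96.0³·11) = 9.0037 N/mm
F = k·δ = 9.0037 × 54.8 = 493.4 N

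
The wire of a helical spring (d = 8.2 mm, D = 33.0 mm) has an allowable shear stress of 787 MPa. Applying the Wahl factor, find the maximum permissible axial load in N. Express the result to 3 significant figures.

C = D/d = 33.0/8.2 = 4.0244
K_W = (4C−1)/(4C−4) + 0.615/C = 15.098/12.098 + 0.1528 = 1.4008
τ_max = K·8FD/(πd³) → F_max = τ_allow·πd³/(8DK)
F_max = 787·π·8.2³/(8·33.0·1.4008) = 1.3632e+06/369.81 = 3686.3 N

3690 N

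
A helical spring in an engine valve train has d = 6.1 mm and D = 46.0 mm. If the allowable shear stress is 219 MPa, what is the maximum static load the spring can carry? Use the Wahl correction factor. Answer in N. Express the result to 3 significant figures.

C = D/d = 46.0/6.1 = 7.5410
K_W = (4C−1)/(4C−4) + 0.615/C = 29.164/26.164 + 0.0816 = 1.1962
τ_max = K·8FD/(πd³) → F_max = τ_allow·πd³/(8DK)
F_max = 219·π·6.1³/(8·46.0·1.1962) = 1.5616e+05/440.21 = 354.75 N

355 N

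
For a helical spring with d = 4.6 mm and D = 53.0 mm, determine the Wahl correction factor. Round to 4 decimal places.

C = D/d = 53.0/4.6 = 11.5217
K_W = (4C−1)/(4C−4) + 0.615/C = 45.087/42.087 + 0.0534 = 1.1247

1.1247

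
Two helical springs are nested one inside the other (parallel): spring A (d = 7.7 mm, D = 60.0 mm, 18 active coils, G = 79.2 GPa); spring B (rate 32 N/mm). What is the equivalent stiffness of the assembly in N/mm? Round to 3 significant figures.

k_A = Gd⁴/(8D³N_a) = (79.2×10³)(7.7⁴)/(8·60.0³·18) = 8.951 N/mm
Parallel: k_eq = 8.951 + 32 = 40.951 N/mm

41.0 N/mm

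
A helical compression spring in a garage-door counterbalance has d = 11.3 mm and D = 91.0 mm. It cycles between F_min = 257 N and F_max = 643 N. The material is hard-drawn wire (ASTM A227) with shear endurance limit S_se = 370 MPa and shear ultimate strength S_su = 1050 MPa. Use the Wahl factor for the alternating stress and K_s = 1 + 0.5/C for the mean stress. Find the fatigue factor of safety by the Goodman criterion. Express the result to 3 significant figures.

C = D/d = 91.0/11.3 = 8.0531; K_W = (4C−1)/(4C−4)+0.615/C = 1.1827; K_s = 1+0.5/C = 1.0621
F_a = (F_max−F_min)/2 = 193 N; F_m = (F_max+F_min)/2 = 450 N
τ_a = K_W·8F_aD/(πd³) = 1.1827 × 30.996 = 36.659 MPa
τ_m = K_s·8F_mD/(πd³) = 1.0621 × 72.27 = 76.757 MPa
Goodman: 1/n_f = τ_a/S_se + τ_m/S_su = 36.659/370 + 76.757/1050 = 0.09908 + 0.07310 = 0.17218
n_f = 1/0.17218 = 5.808

5.81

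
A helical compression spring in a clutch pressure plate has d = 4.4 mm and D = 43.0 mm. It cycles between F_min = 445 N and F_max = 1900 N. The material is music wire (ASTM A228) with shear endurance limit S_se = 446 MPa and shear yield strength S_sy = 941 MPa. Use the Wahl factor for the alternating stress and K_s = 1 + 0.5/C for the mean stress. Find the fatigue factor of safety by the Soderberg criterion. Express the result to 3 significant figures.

0.244

C = D/d = 43.0/4.4 = 9.7727; K_W = (4C−1)/(4C−4)+0.615/C = 1.1484; K_s = 1+0.5/C = 1.0512
F_a = (F_max−F_min)/2 = 727.5 N; F_m = (F_max+F_min)/2 = 1172.5 N
τ_a = K_W·8F_aD/(πd³) = 1.1484 × 935.15 = 1074 MPa
τ_m = K_s·8F_mD/(πd³) = 1.0512 × 1507.2 = 1584.3 MPa
Soderberg: 1/n_f = τ_a/S_se + τ_m/S_sy = 1074/446 + 1584.3/941 = 2.40797 + 1.68362 = 4.0916
n_f = 1/4.0916 = 0.2444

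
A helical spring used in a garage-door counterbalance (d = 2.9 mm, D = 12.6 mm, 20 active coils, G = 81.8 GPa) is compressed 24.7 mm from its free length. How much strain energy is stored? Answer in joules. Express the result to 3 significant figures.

5.51 J

k = Gd⁴/(8D³N_a) = (81.8×10³)(2.9⁴)/(8·12.6³·20) = 18.076 N/mm
U = ½kδ² = 0.5 × 18.076 × 24.7² = 5514.1 N·mm = 5.5141 J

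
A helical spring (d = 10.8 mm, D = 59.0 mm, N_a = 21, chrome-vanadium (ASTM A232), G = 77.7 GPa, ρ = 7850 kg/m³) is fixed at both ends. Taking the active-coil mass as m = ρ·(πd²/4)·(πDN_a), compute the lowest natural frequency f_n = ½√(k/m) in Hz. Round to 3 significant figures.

52.3 Hz

k = Gd⁴/(8D³N_a) = (77.7×10³)(10.8⁴)/(8·59.0³·21) = 30.637 N/mm = 30637 N/m
Wire length L = πDN_a = π·59.0·21 = 3892.4 mm
m = ρ·(πd²/4)·L = 7850 × 91.609×10⁻⁶ m² × 3.8924 m = 2.7992 kg
f_n = ½√(k/m) = 0.5·√(30637/2.7992) = 0.5·√(10945) = 52.31 Hz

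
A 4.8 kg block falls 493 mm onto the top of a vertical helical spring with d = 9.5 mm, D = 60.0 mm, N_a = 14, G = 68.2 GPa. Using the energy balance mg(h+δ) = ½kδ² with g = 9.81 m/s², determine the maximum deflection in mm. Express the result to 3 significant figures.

47.1 mm

k = Gd⁴/(8D³N_a) = (68.2×10³)(9.5⁴)/(8·60.0³·14) = 22.962 N/mm
W = mg = 4.8 × 9.81 = 47.088 N
½kδ² − Wδ − Wh = 0 → δ = (W + √(W² + 2kWh))/k
δ = (47.088 + √(2217.3 + 1.06609e+06))/22.962 = (47.088 + 1033.6)/22.962 = 47.064 mm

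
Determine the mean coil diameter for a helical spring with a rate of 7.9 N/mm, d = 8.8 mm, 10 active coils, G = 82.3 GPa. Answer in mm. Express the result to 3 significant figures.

D = (Gd⁴/(8N_a·k))^(1/3) = (82.3×10³·8.8⁴/(8·10·7.9))^(1/3)
  = (780932)^(1/3) = 92.0883 mm

92.1 mm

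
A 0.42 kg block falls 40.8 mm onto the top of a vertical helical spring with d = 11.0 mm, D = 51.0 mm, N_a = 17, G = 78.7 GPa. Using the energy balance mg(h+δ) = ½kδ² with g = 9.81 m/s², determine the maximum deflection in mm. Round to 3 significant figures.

2.36 mm

k = Gd⁴/(8D³N_a) = (78.7×10³)(11.0⁴)/(8·51.0³·17) = 63.87 N/mm
W = mg = 0.42 × 9.81 = 4.1202 N
½kδ² − Wδ − Wh = 0 → δ = (W + √(W² + 2kWh))/k
δ = (4.1202 + √(16.976 + 21473.6))/63.87 = (4.1202 + 146.6)/63.87 = 2.3597 mm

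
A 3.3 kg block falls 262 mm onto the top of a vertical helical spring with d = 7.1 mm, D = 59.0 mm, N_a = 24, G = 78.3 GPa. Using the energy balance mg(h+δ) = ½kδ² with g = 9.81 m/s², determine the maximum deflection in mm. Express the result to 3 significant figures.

64.8 mm

k = Gd⁴/(8D³N_a) = (78.3×10³)(7.1⁴)/(8·59.0³·24) = 5.0459 N/mm
W = mg = 3.3 × 9.81 = 32.373 N
½kδ² − Wδ − Wh = 0 → δ = (W + √(W² + 2kWh))/k
δ = (32.373 + √(1048 + 85595.7))/5.0459 = (32.373 + 294.35)/5.0459 = 64.751 mm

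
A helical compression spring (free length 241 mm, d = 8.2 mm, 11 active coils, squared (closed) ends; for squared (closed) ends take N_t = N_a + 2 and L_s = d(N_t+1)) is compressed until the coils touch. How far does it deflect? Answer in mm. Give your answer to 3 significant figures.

126 mm

N_t = 13; L_s = 8.2·14 = 114.8 mm
δ_solid = L₀ − L_s = 241 − 114.8 = 126.2 mm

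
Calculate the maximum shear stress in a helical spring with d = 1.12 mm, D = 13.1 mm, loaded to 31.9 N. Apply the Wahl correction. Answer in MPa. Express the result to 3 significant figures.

Spring index C = D/d = 13.1/1.12 = 11.6964
K_W = (4C−1)/(4C−4) + 0.615/C = 45.786/42.786 + 0.0526 = 1.1227
τ₀ = 8FD/(πd³) = 8·31.9·13.1/(π·1.12³) = 3343.12/4.4137 = 757.44 MPa
τ_max = K·τ₀ = 1.1227 × 757.44 = 850.38 MPa

850 MPa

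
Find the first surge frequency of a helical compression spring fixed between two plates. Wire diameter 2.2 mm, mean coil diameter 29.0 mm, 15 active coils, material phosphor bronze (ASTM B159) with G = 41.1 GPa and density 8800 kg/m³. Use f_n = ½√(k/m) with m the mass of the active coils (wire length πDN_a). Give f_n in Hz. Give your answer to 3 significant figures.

42.4 Hz

k = Gd⁴/(8D³N_a) = (41.1×10³)(2.2⁴)/(8·29.0³·15) = 0.32897 N/mm = 328.97 N/m
Wire length L = πDN_a = π·29.0·15 = 1366.6 mm
m = ρ·(πd²/4)·L = 8800 × 3.8013×10⁻⁶ m² × 1.3666 m = 0.045715 kg
f_n = ½√(k/m) = 0.5·√(328.97/0.045715) = 0.5·√(7196.2) = 42.415 Hz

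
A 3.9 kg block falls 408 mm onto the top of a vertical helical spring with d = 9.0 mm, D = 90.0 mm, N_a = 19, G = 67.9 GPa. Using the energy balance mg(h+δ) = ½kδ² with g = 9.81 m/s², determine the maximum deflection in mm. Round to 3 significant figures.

98.1 mm

k = Gd⁴/(8D³N_a) = (67.9×10³)(9.0⁴)/(8·90.0³·19) = 4.0204 N/mm
W = mg = 3.9 × 9.81 = 38.259 N
½kδ² − Wδ − Wh = 0 → δ = (W + √(W² + 2kWh))/k
δ = (38.259 + √(1463.8 + 125514))/4.0204 = (38.259 + 356.34)/4.0204 = 98.149 mm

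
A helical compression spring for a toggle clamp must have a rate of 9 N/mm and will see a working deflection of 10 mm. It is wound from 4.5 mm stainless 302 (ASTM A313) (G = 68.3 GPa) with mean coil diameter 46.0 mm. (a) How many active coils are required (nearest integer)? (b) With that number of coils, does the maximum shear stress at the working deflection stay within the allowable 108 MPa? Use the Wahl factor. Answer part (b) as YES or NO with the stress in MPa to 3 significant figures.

(a) 4 coils; (b) NO, τ_max = 132 MPa

N_a = Gd⁴/(8D³k) = (68.3×10³)(4.5⁴)/(8·46.0³·9) = 3.996 → N_a = 4
Actual rate k = Gd⁴/(8D³·4) = 8.9918 N/mm
Working load F = kδ = 8.9918·10 = 89.918 N
C = 46.0/4.5 = 10.2222; K_W = (4C−1)/(4C−4)+0.615/C = 1.1415
τ_max = K_W·8FD/(πd³) = 1.1415·115.59 = 131.94 MPa
τ_max > 108 MPa → exceeds allowable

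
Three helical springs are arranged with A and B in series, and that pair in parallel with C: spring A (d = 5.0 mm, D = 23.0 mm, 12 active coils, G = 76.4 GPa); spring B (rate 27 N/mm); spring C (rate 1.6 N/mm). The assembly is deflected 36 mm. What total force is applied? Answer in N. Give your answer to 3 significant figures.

k_A = Gd⁴/(8D³N_a) = (76.4×10³)(5.0⁴)/(8·23.0³·12) = 40.881 N/mm
Springs A,B series: k_AB = 1/(1/40.881+1/27) = 16.261 N/mm; parallel with C: k_eq = 16.261+1.6 = 17.861 N/mm
F = k_eq·δ = 17.861·36 = 642.98 N

643 N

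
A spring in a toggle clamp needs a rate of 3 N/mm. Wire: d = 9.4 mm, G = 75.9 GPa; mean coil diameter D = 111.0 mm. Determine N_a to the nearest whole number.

18

N_a = Gd⁴/(8D³k) = (75.9×10³ × 9.4⁴)/(8 × 111.0³ × 3)
    = 5.92588e+08 / 3.28231e+07 = 18.05 → 18 coils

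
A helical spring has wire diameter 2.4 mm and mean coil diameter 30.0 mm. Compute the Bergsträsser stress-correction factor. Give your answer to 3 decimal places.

1.106

C = D/d = 30.0/2.4 = 12.5000
K_B = (4C+2)/(4C−3) = 52.000/47.000 = 1.1064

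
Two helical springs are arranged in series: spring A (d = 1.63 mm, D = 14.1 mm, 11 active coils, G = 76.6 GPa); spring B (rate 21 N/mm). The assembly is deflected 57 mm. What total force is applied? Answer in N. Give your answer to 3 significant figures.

k_A = Gd⁴/(8D³N_a) = (76.6×10³)(1.63⁴)/(8·14.1³·11) = 2.192 N/mm
Series: 1/k_eq = 1/2.192 + 1/21 = 0.50382; k_eq = 1.9848 N/mm
F = k_eq·δ = 1.9848·57 = 113.13 N

113 N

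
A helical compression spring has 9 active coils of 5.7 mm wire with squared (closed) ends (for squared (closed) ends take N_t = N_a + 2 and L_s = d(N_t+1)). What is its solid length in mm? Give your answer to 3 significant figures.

68.4 mm

squared (closed) ends: N_t = N_a + 2 = 9 + 2 = 11
L_s = d·(N_t+1) = 5.7 × 12 = 68.4 mm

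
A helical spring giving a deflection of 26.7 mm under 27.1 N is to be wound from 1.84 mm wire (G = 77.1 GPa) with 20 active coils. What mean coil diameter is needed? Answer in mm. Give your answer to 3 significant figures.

17.6 mm

Required rate k = F/δ = 27.1/26.7 = 1.015 N/mm
D = (Gd⁴/(8N_a·k))^(1/3) = (77.1×10³·1.84⁴/(8·20·1.015))^(1/3)
  = (5441.86)^(1/3) = 17.5893 mm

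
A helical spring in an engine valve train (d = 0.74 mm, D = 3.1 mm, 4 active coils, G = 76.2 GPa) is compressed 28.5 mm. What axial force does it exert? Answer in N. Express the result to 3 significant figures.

k = Gd⁴/(8D³N_a) = (76.2×10³)(0.74⁴)/(8·3.1³·4) = 23.969 N/mm
F = k·δ = 23.969 × 28.5 = 683.11 N

683 N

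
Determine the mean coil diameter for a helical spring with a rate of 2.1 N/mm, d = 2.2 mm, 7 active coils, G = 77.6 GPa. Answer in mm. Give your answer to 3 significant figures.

24.9 mm

D = (Gd⁴/(8N_a·k))^(1/3) = (77.6×10³·2.2⁴/(8·7·2.1))^(1/3)
  = (15457.7)^(1/3) = 24.9105 mm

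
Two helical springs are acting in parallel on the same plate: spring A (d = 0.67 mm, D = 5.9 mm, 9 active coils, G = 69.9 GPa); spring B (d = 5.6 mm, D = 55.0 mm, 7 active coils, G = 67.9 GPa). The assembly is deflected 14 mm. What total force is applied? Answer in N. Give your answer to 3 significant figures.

114 N

k_A = Gd⁴/(8D³N_a) = (69.9×10³)(0.67⁴)/(8·5.9³·9) = 0.95255 N/mm
k_B = Gd⁴/(8D³N_a) = (67.9×10³)(5.6⁴)/(8·55.0³·7) = 7.1671 N/mm
Parallel: k_eq = 0.95255 + 7.1671 = 8.1197 N/mm
F = k_eq·δ = 8.1197·14 = 113.68 N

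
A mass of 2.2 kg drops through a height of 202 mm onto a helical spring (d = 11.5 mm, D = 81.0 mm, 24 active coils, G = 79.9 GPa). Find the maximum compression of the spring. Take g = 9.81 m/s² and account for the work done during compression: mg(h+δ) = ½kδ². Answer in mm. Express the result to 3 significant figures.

26.9 mm

k = Gd⁴/(8D³N_a) = (79.9×10³)(11.5⁴)/(8·81.0³·24) = 13.696 N/mm
W = mg = 2.2 × 9.81 = 21.582 N
½kδ² − Wδ − Wh = 0 → δ = (W + √(W² + 2kWh))/k
δ = (21.582 + √(465.78 + 119414))/13.696 = (21.582 + 346.24)/13.696 = 26.857 mm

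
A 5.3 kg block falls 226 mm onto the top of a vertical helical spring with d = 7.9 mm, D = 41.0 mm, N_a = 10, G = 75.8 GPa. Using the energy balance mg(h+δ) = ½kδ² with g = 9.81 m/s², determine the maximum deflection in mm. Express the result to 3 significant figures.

21.9 mm

k = Gd⁴/(8D³N_a) = (75.8×10³)(7.9⁴)/(8·41.0³·10) = 53.547 N/mm
W = mg = 5.3 × 9.81 = 51.993 N
½kδ² − Wδ − Wh = 0 → δ = (W + √(W² + 2kWh))/k
δ = (51.993 + √(2703.3 + 1.2584e+06))/53.547 = (51.993 + 1123)/53.547 = 21.943 mm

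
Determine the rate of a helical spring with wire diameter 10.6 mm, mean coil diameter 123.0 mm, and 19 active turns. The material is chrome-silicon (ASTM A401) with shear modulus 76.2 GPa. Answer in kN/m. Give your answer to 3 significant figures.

k = Gd⁴/(8D³N_a) = (76.2×10³ × 10.6⁴) / (8 × 123.0³ × 19)
  = 9.62007e+08 / 2.82852e+08 = 3.4011 N/mm

3.40 kN/m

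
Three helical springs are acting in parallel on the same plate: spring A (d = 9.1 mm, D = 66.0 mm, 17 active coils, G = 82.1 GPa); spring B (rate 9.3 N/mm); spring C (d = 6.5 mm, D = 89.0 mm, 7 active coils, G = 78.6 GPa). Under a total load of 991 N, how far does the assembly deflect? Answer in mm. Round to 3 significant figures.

k_A = Gd⁴/(8D³N_a) = (82.1×10³)(9.1⁴)/(8·66.0³·17) = 14.399 N/mm
k_C = Gd⁴/(8D³N_a) = (78.6×10³)(6.5⁴)/(8·89.0³·7) = 3.554 N/mm
Parallel: k_eq = 14.399 + 9.3 + 3.554 = 27.253 N/mm
δ = F/k_eq = 991/27.253 = 36.363 mm

36.4 mm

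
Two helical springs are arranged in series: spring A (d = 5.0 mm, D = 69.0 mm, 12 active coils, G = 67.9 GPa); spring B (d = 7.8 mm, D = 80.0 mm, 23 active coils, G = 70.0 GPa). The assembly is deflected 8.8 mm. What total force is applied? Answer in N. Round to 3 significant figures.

7.95 N

k_A = Gd⁴/(8D³N_a) = (67.9×10³)(5.0⁴)/(8·69.0³·12) = 1.3456 N/mm
k_B = Gd⁴/(8D³N_a) = (70.0×10³)(7.8⁴)/(8·80.0³·23) = 2.7504 N/mm
Series: 1/k_eq = 1/1.3456 + 1/2.7504 = 1.1067; k_eq = 0.90357 N/mm
F = k_eq·δ = 0.90357·8.8 = 7.9514 N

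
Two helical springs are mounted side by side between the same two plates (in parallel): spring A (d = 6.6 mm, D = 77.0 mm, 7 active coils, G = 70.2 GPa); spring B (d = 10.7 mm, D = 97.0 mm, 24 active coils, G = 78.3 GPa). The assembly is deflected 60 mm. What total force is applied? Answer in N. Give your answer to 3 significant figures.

k_A = Gd⁴/(8D³N_a) = (70.2×10³)(6.6⁴)/(8·77.0³·7) = 5.2102 N/mm
k_B = Gd⁴/(8D³N_a) = (78.3×10³)(10.7⁴)/(8·97.0³·24) = 5.8571 N/mm
Parallel: k_eq = 5.2102 + 5.8571 = 11.067 N/mm
F = k_eq·δ = 11.067·60 = 664.03 N

664 N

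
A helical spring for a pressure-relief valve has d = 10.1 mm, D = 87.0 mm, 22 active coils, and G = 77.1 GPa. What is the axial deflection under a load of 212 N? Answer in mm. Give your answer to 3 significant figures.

k = Gd⁴/(8D³N_a) = (77.1×10³)(10.1⁴)/(8·87.0³·22) = 6.9226 N/mm
δ = F/k = 212 / 6.9226 = 30.624 mm

30.6 mm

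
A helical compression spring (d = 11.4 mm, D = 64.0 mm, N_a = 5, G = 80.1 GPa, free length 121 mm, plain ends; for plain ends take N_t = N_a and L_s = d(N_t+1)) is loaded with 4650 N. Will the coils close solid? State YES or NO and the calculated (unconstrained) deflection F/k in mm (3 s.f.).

NO, δ = 36.0 mm

k = Gd⁴/(8D³N_a) = (80.1×10³)(11.4⁴)/(8·64.0³·5) = 129.02 N/mm
N_t = 5; L_s = 11.4·6 = 68.4 mm; δ_solid = L₀ − L_s = 121 − 68.4 = 52.6 mm
δ = F/k = 4650/129.02 = 36.041 mm
δ < δ_solid → spring does not go solid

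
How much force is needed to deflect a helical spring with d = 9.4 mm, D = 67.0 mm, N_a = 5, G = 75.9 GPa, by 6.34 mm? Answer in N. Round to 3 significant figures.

k = Gd⁴/(8D³N_a) = (75.9×10³)(9.4⁴)/(8·67.0³·5) = 49.257 N/mm
F = k·δ = 49.257 × 6.34 = 312.29 N

312 N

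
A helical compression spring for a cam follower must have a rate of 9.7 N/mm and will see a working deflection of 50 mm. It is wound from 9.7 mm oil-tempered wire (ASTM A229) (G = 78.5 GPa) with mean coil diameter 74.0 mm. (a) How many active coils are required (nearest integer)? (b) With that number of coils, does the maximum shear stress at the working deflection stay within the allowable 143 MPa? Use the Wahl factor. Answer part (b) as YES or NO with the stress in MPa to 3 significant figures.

N_a = Gd⁴/(8D³k) = (78.5×10³)(9.7⁴)/(8·74.0³·9.7) = 22.1 → N_a = 22
Actual rate k = Gd⁴/(8D³·22) = 9.7443 N/mm
Working load F = kδ = 9.7443·50 = 487.21 N
C = 74.0/9.7 = 7.6289; K_W = (4C−1)/(4C−4)+0.615/C = 1.1938
τ_max = K_W·8FD/(πd³) = 1.1938·100.59 = 120.09 MPa
τ_max ≤ 143 MPa → acceptable

(a) 22 coils; (b) YES, τ_max = 120 MPa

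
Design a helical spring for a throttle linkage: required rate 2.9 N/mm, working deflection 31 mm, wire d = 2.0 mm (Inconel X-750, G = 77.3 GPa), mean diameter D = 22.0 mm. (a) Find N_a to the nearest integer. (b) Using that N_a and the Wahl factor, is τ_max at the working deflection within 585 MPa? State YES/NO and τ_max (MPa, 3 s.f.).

N_a = Gd⁴/(8D³k) = (77.3×10³)(2.0⁴)/(8·22.0³·2.9) = 5.007 → N_a = 5
Actual rate k = Gd⁴/(8D³·5) = 2.9038 N/mm
Working load F = kδ = 2.9038·31 = 90.019 N
C = 22.0/2.0 = 11.0000; K_W = (4C−1)/(4C−4)+0.615/C = 1.1309
τ_max = K_W·8FD/(πd³) = 1.1309·630.39 = 712.91 MPa
τ_max > 585 MPa → exceeds allowable

(a) 5 coils; (b) NO, τ_max = 713 MPa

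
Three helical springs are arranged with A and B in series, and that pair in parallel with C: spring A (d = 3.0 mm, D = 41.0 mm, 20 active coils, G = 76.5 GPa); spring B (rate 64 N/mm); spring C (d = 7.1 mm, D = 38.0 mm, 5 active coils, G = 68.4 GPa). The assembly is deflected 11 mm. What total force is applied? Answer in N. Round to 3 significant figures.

k_A = Gd⁴/(8D³N_a) = (76.5×10³)(3.0⁴)/(8·41.0³·20) = 0.56192 N/mm
k_C = Gd⁴/(8D³N_a) = (68.4×10³)(7.1⁴)/(8·38.0³·5) = 79.192 N/mm
Springs A,B series: k_AB = 1/(1/0.56192+1/64) = 0.55703 N/mm; parallel with C: k_eq = 0.55703+79.192 = 79.749 N/mm
F = k_eq·δ = 79.749·11 = 877.23 N

877 N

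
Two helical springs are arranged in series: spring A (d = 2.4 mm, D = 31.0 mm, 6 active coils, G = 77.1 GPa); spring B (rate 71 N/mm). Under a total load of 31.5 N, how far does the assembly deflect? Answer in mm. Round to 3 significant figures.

18.1 mm

k_A = Gd⁴/(8D³N_a) = (77.1×10³)(2.4⁴)/(8·31.0³·6) = 1.7888 N/mm
Series: 1/k_eq = 1/1.7888 + 1/71 = 0.5731; k_eq = 1.7449 N/mm
δ = F/k_eq = 31.5/1.7449 = 18.053 mm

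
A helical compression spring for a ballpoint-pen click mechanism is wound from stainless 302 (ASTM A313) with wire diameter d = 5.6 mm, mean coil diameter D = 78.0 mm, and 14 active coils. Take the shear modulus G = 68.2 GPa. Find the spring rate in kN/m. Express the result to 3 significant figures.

1.26 kN/m

k = Gd⁴/(8D³N_a) = (68.2×10³ × 5.6⁴) / (8 × 78.0³ × 14)
  = 6.70713e+07 / 5.31498e+07 = 1.2619 N/mm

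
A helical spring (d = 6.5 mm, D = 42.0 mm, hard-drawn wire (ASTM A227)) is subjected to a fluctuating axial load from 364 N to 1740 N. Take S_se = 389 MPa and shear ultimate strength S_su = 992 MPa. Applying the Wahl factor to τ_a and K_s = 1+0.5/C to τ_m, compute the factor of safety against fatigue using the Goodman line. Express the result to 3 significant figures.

0.773

C = D/d = 42.0/6.5 = 6.4615; K_W = (4C−1)/(4C−4)+0.615/C = 1.2325; K_s = 1+0.5/C = 1.0774
F_a = (F_max−F_min)/2 = 688 N; F_m = (F_max+F_min)/2 = 1052 N
τ_a = K_W·8F_aD/(πd³) = 1.2325 × 267.94 = 330.24 MPa
τ_m = K_s·8F_mD/(πd³) = 1.0774 × 409.7 = 441.4 MPa
Goodman: 1/n_f = τ_a/S_se + τ_m/S_su = 330.24/389 + 441.4/992 = 0.84894 + 0.44496 = 1.2939
n_f = 1/1.2939 = 0.7729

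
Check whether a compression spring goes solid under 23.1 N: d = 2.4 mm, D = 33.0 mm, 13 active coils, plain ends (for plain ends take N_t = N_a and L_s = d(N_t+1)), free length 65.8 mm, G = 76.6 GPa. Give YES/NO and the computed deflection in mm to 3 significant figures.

YES, δ = 34.0 mm

k = Gd⁴/(8D³N_a) = (76.6×10³)(2.4⁴)/(8·33.0³·13) = 0.67998 N/mm
N_t = 13; L_s = 2.4·14 = 33.6 mm; δ_solid = L₀ − L_s = 65.8 − 33.6 = 32.2 mm
δ = F/k = 23.1/0.67998 = 33.971 mm
δ ≥ δ_solid → spring goes solid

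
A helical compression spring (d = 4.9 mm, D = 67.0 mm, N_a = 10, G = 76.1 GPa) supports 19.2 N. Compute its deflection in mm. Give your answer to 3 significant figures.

k = Gd⁴/(8D³N_a) = (76.1×10³)(4.9⁴)/(8·67.0³·10) = 1.8233 N/mm
δ = F/k = 19.2 / 1.8233 = 10.53 mm

10.5 mm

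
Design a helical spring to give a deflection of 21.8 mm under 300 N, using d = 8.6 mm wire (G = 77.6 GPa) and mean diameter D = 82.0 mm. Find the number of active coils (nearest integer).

Required rate k = F/δ = 300/21.8 = 13.761 N/mm
N_a = Gd⁴/(8D³k) = (77.6×10³ × 8.6⁴)/(8 × 82.0³ × 13.761)
    = 4.24478e+08 / 6.07011e+07 = 6.993 → 7 coils

7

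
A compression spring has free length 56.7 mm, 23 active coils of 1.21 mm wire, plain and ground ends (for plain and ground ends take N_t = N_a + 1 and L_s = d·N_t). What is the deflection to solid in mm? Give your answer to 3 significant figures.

N_t = 24; L_s = 1.21·24 = 29.04 mm
δ_solid = L₀ − L_s = 56.7 − 29.04 = 27.66 mm

27.7 mm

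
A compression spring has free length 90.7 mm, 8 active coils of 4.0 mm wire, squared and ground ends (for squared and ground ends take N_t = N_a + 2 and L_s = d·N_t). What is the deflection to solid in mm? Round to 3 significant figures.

50.7 mm

N_t = 10; L_s = 4.0·10 = 40 mm
δ_solid = L₀ − L_s = 90.7 − 40 = 50.7 mm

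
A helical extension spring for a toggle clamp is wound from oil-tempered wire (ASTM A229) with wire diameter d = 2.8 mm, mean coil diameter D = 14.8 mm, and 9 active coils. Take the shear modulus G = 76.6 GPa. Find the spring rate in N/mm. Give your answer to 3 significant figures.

k = Gd⁴/(8D³N_a) = (76.6×10³ × 2.8⁴) / (8 × 14.8³ × 9)
  = 4.70826e+06 / 233409 = 20.172 N/mm

20.2 N/mm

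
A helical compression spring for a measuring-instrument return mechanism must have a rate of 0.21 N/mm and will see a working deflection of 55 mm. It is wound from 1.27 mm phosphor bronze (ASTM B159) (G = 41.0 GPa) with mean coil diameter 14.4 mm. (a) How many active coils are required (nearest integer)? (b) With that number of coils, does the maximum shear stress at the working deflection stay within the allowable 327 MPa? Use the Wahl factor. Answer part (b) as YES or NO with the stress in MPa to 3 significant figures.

(a) 21 coils; (b) YES, τ_max = 236 MPa

N_a = Gd⁴/(8D³k) = (41.0×10³)(1.27⁴)/(8·14.4³·0.21) = 21.26 → N_a = 21
Actual rate k = Gd⁴/(8D³·21) = 0.21262 N/mm
Working load F = kδ = 0.21262·55 = 11.694 N
C = 14.4/1.27 = 11.3386; K_W = (4C−1)/(4C−4)+0.615/C = 1.1268
τ_max = K_W·8FD/(πd³) = 1.1268·209.34 = 235.88 MPa
τ_max ≤ 327 MPa → acceptable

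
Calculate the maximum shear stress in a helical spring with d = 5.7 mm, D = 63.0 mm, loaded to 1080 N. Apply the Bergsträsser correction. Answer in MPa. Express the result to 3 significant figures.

1050 MPa

Spring index C = D/d = 63.0/5.7 = 11.0526
K_B = (4C+2)/(4C−3) = 46.211/41.211 = 1.1213
τ₀ = 8FD/(πd³) = 8·1080·63.0/(π·5.7³) = 544320/581.8 = 935.58 MPa
τ_max = K·τ₀ = 1.1213 × 935.58 = 1049.1 MPa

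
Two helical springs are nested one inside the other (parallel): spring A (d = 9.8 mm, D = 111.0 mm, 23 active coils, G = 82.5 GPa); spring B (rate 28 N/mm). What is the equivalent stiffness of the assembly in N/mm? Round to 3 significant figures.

k_A = Gd⁴/(8D³N_a) = (82.5×10³)(9.8⁴)/(8·111.0³·23) = 3.0239 N/mm
Parallel: k_eq = 3.0239 + 28 = 31.024 N/mm

31.0 N/mm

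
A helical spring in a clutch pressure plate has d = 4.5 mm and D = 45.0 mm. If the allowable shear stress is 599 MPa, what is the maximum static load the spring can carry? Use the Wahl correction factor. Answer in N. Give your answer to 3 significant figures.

C = D/d = 45.0/4.5 = 10.0000
K_W = (4C−1)/(4C−4) + 0.615/C = 39.000/36.000 + 0.0615 = 1.1448
τ_max = K·8FD/(πd³) → F_max = τ_allow·πd³/(8DK)
F_max = 599·π·4.5³/(8·45.0·1.1448) = 1.7148e+05/412.14 = 416.07 N

416 N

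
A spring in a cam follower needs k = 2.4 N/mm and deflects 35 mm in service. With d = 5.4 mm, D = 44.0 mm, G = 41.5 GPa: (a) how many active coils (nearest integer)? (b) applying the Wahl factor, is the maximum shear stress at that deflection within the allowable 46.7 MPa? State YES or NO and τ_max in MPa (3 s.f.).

N_a = Gd⁴/(8D³k) = (41.5×10³)(5.4⁴)/(8·44.0³·2.4) = 21.58 → N_a = 22
Actual rate k = Gd⁴/(8D³·22) = 2.3537 N/mm
Working load F = kδ = 2.3537·35 = 82.38 N
C = 44.0/5.4 = 8.1481; K_W = (4C−1)/(4C−4)+0.615/C = 1.1804
τ_max = K_W·8FD/(πd³) = 1.1804·58.618 = 69.193 MPa
τ_max > 46.7 MPa → exceeds allowable

(a) 22 coils; (b) NO, τ_max = 69.2 MPa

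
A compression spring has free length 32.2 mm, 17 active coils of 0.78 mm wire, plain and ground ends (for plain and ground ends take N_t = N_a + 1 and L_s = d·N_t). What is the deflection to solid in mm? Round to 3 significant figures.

N_t = 18; L_s = 0.78·18 = 14.04 mm
δ_solid = L₀ − L_s = 32.2 − 14.04 = 18.16 mm

18.2 mm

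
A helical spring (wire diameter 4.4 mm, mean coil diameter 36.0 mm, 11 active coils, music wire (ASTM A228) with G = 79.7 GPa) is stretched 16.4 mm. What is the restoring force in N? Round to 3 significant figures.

k = Gd⁴/(8D³N_a) = (79.7×10³)(4.4⁴)/(8·36.0³·11) = 7.2758 N/mm
F = k·δ = 7.2758 × 16.4 = 119.32 N

119 N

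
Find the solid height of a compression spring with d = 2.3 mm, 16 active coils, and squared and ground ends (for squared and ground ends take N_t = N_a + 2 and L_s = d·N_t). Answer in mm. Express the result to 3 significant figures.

41.4 mm

squared and ground ends: N_t = N_a + 2 = 16 + 2 = 18
L_s = d·N_t = 2.3 × 18 = 41.4 mm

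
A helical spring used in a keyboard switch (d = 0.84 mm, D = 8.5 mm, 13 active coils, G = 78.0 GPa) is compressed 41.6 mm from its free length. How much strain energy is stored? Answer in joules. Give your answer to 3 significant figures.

k = Gd⁴/(8D³N_a) = (78.0×10³)(0.84⁴)/(8·8.5³·13) = 0.60803 N/mm
U = ½kδ² = 0.5 × 0.60803 × 41.6² = 526.11 N·mm = 0.52611 J

0.526 J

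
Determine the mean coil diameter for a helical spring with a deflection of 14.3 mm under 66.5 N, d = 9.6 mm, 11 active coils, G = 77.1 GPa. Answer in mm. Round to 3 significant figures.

117 mm

Required rate k = F/δ = 66.5/14.3 = 4.6503 N/mm
D = (Gd⁴/(8N_a·k))^(1/3) = (77.1×10³·9.6⁴/(8·11·4.6503))^(1/3)
  = (1.60019e+06)^(1/3) = 116.9653 mm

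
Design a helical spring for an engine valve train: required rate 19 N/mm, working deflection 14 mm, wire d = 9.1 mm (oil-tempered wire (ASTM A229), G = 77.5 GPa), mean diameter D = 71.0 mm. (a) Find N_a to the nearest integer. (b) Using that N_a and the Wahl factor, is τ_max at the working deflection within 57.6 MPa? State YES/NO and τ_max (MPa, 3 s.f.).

(a) 10 coils; (b) NO, τ_max = 74.1 MPa

N_a = Gd⁴/(8D³k) = (77.5×10³)(9.1⁴)/(8·71.0³·19) = 9.769 → N_a = 10
Actual rate k = Gd⁴/(8D³·10) = 18.561 N/mm
Working load F = kδ = 18.561·14 = 259.85 N
C = 71.0/9.1 = 7.8022; K_W = (4C−1)/(4C−4)+0.615/C = 1.1891
τ_max = K_W·8FD/(πd³) = 1.1891·62.345 = 74.134 MPa
τ_max > 57.6 MPa → exceeds allowable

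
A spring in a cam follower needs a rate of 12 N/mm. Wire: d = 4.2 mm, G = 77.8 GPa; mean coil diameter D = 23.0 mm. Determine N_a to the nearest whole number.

21

N_a = Gd⁴/(8D³k) = (77.8×10³ × 4.2⁴)/(8 × 23.0³ × 12)
    = 2.4209e+07 / 1.16803e+06 = 20.73 → 21 coils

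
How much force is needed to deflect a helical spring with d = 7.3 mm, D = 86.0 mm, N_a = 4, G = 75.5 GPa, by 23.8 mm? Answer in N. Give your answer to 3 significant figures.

k = Gd⁴/(8D³N_a) = (75.5×10³)(7.3⁴)/(8·86.0³·4) = 10.534 N/mm
F = k·δ = 10.534 × 23.8 = 250.71 N

251 N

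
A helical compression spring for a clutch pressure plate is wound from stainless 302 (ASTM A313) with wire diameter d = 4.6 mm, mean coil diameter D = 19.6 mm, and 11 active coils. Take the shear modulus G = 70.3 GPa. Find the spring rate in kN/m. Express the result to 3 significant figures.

k = Gd⁴/(8D³N_a) = (70.3×10³ × 4.6⁴) / (8 × 19.6³ × 11)
  = 3.14765e+07 / 662599 = 47.505 N/mm

47.5 kN/m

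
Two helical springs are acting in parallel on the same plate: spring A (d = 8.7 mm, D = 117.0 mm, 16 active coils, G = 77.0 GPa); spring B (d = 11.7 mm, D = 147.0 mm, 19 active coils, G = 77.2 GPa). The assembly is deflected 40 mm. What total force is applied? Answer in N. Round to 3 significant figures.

206 N

k_A = Gd⁴/(8D³N_a) = (77.0×10³)(8.7⁴)/(8·117.0³·16) = 2.1518 N/mm
k_B = Gd⁴/(8D³N_a) = (77.2×10³)(11.7⁴)/(8·147.0³·19) = 2.9962 N/mm
Parallel: k_eq = 2.1518 + 2.9962 = 5.148 N/mm
F = k_eq·δ = 5.148·40 = 205.92 N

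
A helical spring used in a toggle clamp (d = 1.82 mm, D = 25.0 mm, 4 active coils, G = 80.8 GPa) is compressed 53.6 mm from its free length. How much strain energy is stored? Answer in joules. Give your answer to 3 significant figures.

k = Gd⁴/(8D³N_a) = (80.8×10³)(1.82⁴)/(8·25.0³·4) = 1.7731 N/mm
U = ½kδ² = 0.5 × 1.7731 × 53.6² = 2547 N·mm = 2.547 J

2.55 J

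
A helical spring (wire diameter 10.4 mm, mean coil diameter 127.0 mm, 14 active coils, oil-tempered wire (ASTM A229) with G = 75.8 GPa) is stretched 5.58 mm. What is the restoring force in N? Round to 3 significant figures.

k = Gd⁴/(8D³N_a) = (75.8×10³)(10.4⁴)/(8·127.0³·14) = 3.8652 N/mm
F = k·δ = 3.8652 × 5.58 = 21.568 N

21.6 N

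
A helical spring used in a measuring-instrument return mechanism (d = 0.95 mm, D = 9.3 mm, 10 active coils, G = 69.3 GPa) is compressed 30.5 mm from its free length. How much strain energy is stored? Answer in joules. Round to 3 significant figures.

k = Gd⁴/(8D³N_a) = (69.3×10³)(0.95⁴)/(8·9.3³·10) = 0.87718 N/mm
U = ½kδ² = 0.5 × 0.87718 × 30.5² = 408 N·mm = 0.408 J

0.408 J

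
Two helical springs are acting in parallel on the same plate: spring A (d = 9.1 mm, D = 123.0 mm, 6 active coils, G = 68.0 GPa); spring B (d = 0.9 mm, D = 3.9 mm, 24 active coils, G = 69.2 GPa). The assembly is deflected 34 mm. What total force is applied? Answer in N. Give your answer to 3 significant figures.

k_A = Gd⁴/(8D³N_a) = (68.0×10³)(9.1⁴)/(8·123.0³·6) = 5.2206 N/mm
k_B = Gd⁴/(8D³N_a) = (69.2×10³)(0.9⁴)/(8·3.9³·24) = 3.9864 N/mm
Parallel: k_eq = 5.2206 + 3.9864 = 9.207 N/mm
F = k_eq·δ = 9.207·34 = 313.04 N

313 N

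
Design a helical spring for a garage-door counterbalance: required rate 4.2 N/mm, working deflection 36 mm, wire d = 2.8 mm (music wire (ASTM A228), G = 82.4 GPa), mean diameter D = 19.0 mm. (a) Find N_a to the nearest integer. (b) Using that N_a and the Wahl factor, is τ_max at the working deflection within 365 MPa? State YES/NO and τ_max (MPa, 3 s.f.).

N_a = Gd⁴/(8D³k) = (82.4×10³)(2.8⁴)/(8·19.0³·4.2) = 21.98 → N_a = 22
Actual rate k = Gd⁴/(8D³·22) = 4.1955 N/mm
Working load F = kδ = 4.1955·36 = 151.04 N
C = 19.0/2.8 = 6.7857; K_W = (4C−1)/(4C−4)+0.615/C = 1.2203
τ_max = K_W·8FD/(πd³) = 1.2203·332.9 = 406.22 MPa
τ_max > 365 MPa → exceeds allowable

(a) 22 coils; (b) NO, τ_max = 406 MPa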